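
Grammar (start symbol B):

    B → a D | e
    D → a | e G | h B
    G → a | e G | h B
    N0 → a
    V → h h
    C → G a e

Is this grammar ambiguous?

Only B, D, G are reachable from B; ignoring the rest: Each reachable nonterminal has at most one production per leading terminal, and all productions are right-linear; the derivation is determined token-by-token.

Unambiguous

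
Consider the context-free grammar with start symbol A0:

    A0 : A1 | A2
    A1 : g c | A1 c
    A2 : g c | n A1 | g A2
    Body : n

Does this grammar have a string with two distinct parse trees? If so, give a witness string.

Witness: g c

Derivation 1: A0 ⇒ A1 ⇒ g c
Derivation 2: A0 ⇒ A2 ⇒ g c

Two distinct leftmost derivations for the same string.

Ambiguous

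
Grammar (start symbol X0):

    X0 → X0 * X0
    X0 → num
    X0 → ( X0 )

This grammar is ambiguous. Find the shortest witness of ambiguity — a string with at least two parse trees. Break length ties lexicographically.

num * num * num

length 1: no string has ≥2 trees
length 3: no string has ≥2 trees
length 5: num * num * num has 2 parse trees

Two derivations of num * num * num:
  X0 ⇒ X0 * X0 ⇒ X0 * X0 * X0 ⇒ num * X0 * X0 ⇒ num * num * X0 ⇒ num * num * num
  X0 ⇒ X0 * X0 ⇒ num * X0 ⇒ num * X0 * X0 ⇒ num * num * X0 ⇒ num * num * num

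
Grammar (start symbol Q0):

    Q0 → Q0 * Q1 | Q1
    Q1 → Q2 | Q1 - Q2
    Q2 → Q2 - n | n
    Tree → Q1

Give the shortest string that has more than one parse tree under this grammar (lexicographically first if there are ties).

length 1: no string has ≥2 trees
length 3: n - n has 2 parse trees

Two derivations of n - n:
  Q0 ⇒ Q1 ⇒ Q2 ⇒ Q2 - n ⇒ n - n
  Q0 ⇒ Q1 ⇒ Q1 - Q2 ⇒ Q2 - Q2 ⇒ n - Q2 ⇒ n - n

n - n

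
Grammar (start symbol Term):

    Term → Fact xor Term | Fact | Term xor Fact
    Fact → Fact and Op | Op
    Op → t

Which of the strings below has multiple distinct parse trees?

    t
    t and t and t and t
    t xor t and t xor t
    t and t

t xor t and t xor t

t: 1 tree
t and t and t and t: 1 tree
t xor t and t xor t: 4 trees
t and t: 1 tree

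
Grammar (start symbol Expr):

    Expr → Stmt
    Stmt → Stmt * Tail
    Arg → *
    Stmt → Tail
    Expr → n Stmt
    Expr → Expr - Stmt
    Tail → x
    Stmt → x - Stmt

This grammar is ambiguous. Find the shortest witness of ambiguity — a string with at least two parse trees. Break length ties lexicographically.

length 1: no string has ≥2 trees
length 2: no string has ≥2 trees
length 3: x - x has 2 parse trees

Two derivations of x - x:
  Expr ⇒ Stmt ⇒ x - Stmt ⇒ x - Tail ⇒ x - x
  Expr ⇒ Expr - Stmt ⇒ Stmt - Stmt ⇒ Tail - Stmt ⇒ x - Stmt ⇒ x - Tail ⇒ x - x

x - x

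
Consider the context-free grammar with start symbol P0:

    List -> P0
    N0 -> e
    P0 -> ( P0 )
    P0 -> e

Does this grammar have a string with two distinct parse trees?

Only P0 is reachable from P0; ignoring the rest: Each string is a nest of matched brackets around a single atom. An opening bracket forces the recursive rule; an atom forces the base rule.

Unambiguous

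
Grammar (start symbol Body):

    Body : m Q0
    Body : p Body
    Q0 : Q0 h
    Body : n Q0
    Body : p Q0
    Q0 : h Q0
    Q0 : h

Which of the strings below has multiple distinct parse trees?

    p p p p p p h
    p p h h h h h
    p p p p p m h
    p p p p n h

p p h h h h h

p p p p p p h: 1 tree
p p h h h h h: 16 trees
p p p p p m h: 1 tree
p p p p n h: 1 tree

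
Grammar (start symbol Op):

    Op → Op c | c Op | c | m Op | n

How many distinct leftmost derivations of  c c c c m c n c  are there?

7

Parse trees for c c c c m c n c:
  [Op [Op c [Op c [Op c [Op c [Op m [Op c [Op n]]]]]]] c]
  [Op c [Op [Op c [Op c [Op c [Op m [Op c [Op n]]]]]] c]]
  [Op c [Op c [Op [Op c [Op c [Op m [Op c [Op n]]]]] c]]]
  [Op c [Op c [Op c [Op [Op c [Op m [Op c [Op n]]]] c]]]]
  [Op c [Op c [Op c [Op c [Op [Op m [Op c [Op n]]] c]]]]]
  [Op c [Op c [Op c [Op c [Op m [Op [Op c [Op n]] c]]]]]]
  [Op c [Op c [Op c [Op c [Op m [Op c [Op [Op n] c]]]]]]]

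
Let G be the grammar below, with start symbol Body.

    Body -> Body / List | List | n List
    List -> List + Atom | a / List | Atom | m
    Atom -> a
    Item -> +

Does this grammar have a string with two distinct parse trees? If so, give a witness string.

Witness: a / a

Derivation 1: Body ⇒ Body / List ⇒ List / List ⇒ Atom / List ⇒ a / List ⇒ a / Atom ⇒ a / a
Derivation 2: Body ⇒ List ⇒ a / List ⇒ a / Atom ⇒ a / a

Two distinct leftmost derivations for the same string.

Ambiguous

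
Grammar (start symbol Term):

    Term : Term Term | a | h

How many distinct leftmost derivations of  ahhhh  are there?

Parse trees for ahhhh (showing first 6 of 14):
  [Term [Term a] [Term [Term h] [Term [Term h] [Term [Term h] [Term h]]]]]
  [Term [Term a] [Term [Term h] [Term [Term [Term h] [Term h]] [Term h]]]]
  [Term [Term a] [Term [Term [Term h] [Term h]] [Term [Term h] [Term h]]]]
  [Term [Term a] [Term [Term [Term h] [Term [Term h] [Term h]]] [Term h]]]
  [Term [Term a] [Term [Term [Term [Term h] [Term h]] [Term h]] [Term h]]]
  [Term [Term [Term a] [Term h]] [Term [Term h] [Term [Term h] [Term h]]]]

14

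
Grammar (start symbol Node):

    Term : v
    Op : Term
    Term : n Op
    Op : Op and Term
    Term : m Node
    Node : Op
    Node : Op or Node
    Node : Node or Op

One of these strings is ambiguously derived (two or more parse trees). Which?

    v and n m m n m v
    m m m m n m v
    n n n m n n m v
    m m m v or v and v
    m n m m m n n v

v and n m m n m v: 1 tree
m m m m n m v: 1 tree
n n n m n n m v: 1 tree
m m m v or v and v: 20 trees
m n m m m n n v: 1 tree

m m m v or v and v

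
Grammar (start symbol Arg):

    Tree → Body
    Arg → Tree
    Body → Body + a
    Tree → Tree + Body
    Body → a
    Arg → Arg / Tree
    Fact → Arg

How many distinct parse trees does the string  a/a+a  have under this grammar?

Parse trees for a/a+a:
  [Arg [Arg [Tree [Body a]]] / [Tree [Body [Body a] + a]]]
  [Arg [Arg [Tree [Body a]]] / [Tree [Tree [Body a]] + [Body a]]]

2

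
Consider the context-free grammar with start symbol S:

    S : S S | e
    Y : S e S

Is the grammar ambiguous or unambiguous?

Witness: e e e

Derivation 1: S ⇒ S S ⇒ S S S ⇒ e S S ⇒ e e S ⇒ e e e
Derivation 2: S ⇒ S S ⇒ e S ⇒ e S S ⇒ e e S ⇒ e e e

Two distinct leftmost derivations for the same string.

Ambiguous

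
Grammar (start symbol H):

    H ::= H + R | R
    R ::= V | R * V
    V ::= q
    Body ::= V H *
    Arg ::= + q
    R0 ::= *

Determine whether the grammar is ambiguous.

Unambiguous

(Body, Arg, R0 are unreachable from H, so their rules don't affect L(H).) H → H + R | R  ;  R → R * V | V  — a left-associative chain with V at the bottom. Each string factors uniquely by precedence.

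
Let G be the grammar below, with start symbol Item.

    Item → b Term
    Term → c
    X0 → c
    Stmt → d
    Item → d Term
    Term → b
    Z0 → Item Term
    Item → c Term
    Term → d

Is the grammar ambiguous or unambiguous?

Unambiguous

Only Item, Term are reachable from Item; ignoring the rest: Restricted to the reachable nonterminals, every rule has the form A → t or A → t B, and no two rules for the same A share a first terminal. The grammar encodes a DFA — one run per string.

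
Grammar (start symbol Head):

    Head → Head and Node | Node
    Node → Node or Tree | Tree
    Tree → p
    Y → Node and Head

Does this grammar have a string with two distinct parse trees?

Only Head, Node, Tree are reachable from Head; ignoring the rest: Head → Head and Node | Node  ;  Node → Node or Tree | Tree  — a left-associative chain with Tree at the bottom. Each string factors uniquely by precedence.

Unambiguous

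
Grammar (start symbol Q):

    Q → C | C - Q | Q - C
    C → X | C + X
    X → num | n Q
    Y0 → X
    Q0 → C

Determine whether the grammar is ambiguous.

Witness: num - num

Derivation 1: Q ⇒ C - Q ⇒ X - Q ⇒ num - Q ⇒ num - C ⇒ num - X ⇒ num - num
Derivation 2: Q ⇒ Q - C ⇒ C - C ⇒ X - C ⇒ num - C ⇒ num - X ⇒ num - num

Two distinct leftmost derivations for the same string.

Ambiguous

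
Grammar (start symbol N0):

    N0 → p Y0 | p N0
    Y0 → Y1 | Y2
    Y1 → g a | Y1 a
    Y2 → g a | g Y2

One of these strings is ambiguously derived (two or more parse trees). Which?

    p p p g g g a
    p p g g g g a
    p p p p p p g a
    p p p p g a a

p p p g g g a: 1 tree
p p g g g g a: 1 tree
p p p p p p g a: 2 trees
p p p p g a a: 1 tree

p p p p p p g a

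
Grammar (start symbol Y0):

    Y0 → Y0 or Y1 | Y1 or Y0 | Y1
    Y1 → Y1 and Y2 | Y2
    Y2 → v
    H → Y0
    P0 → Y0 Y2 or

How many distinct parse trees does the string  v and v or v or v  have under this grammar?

Parse trees for v and v or v or v:
  [Y0 [Y0 [Y0 [Y1 [Y1 [Y2 v]] and [Y2 v]]] or [Y1 [Y2 v]]] or [Y1 [Y2 v]]]
  [Y0 [Y0 [Y1 [Y1 [Y2 v]] and [Y2 v]] or [Y0 [Y1 [Y2 v]]]] or [Y1 [Y2 v]]]
  [Y0 [Y1 [Y1 [Y2 v]] and [Y2 v]] or [Y0 [Y0 [Y1 [Y2 v]]] or [Y1 [Y2 v]]]]
  [Y0 [Y1 [Y1 [Y2 v]] and [Y2 v]] or [Y0 [Y1 [Y2 v]] or [Y0 [Y1 [Y2 v]]]]]

4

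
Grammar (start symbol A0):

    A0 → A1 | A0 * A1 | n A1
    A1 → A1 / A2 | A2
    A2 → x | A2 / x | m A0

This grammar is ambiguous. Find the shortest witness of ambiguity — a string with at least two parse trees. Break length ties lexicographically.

x / x

length 1: no string has ≥2 trees
length 2: no string has ≥2 trees
length 3: x / x has 2 parse trees

Two derivations of x / x:
  A0 ⇒ A1 ⇒ A1 / A2 ⇒ A2 / A2 ⇒ x / A2 ⇒ x / x
  A0 ⇒ A1 ⇒ A2 ⇒ A2 / x ⇒ x / x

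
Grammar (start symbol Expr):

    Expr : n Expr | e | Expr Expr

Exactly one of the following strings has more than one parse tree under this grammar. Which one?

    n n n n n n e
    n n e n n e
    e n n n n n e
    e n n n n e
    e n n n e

n n e n n e

n n n n n n e: 1 tree
n n e n n e: 3 trees
e n n n n n e: 1 tree
e n n n n e: 1 tree
e n n n e: 1 tree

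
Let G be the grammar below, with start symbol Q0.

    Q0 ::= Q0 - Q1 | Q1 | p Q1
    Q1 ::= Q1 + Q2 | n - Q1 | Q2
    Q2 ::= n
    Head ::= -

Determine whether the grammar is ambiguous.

Ambiguous

Witness: n - n

Derivation 1: Q0 ⇒ Q0 - Q1 ⇒ Q1 - Q1 ⇒ Q2 - Q1 ⇒ n - Q1 ⇒ n - Q2 ⇒ n - n
Derivation 2: Q0 ⇒ Q1 ⇒ n - Q1 ⇒ n - Q2 ⇒ n - n

Two distinct leftmost derivations for the same string.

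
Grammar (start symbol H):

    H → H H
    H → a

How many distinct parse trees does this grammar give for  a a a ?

2

Parse trees for a a a:
  [H [H a] [H [H a] [H a]]]
  [H [H [H a] [H a]] [H a]]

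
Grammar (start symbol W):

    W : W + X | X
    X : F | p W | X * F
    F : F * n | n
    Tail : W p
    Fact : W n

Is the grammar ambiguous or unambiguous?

Ambiguous

Witness: n * n

Derivation 1: W ⇒ X ⇒ F ⇒ F * n ⇒ n * n
Derivation 2: W ⇒ X ⇒ X * F ⇒ F * F ⇒ n * F ⇒ n * n

Two distinct leftmost derivations for the same string.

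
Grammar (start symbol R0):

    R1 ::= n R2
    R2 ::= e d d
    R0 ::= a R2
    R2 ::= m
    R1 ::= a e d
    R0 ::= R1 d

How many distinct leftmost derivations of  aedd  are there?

2

Parse trees for aedd:
  [R0 a [R2 e d d]]
  [R0 [R1 a e d] d]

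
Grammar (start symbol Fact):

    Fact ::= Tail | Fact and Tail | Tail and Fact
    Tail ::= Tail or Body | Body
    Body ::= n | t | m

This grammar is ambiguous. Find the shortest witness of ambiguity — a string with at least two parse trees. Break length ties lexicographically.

length 1: no string has ≥2 trees
length 3: m and m has 2 parse trees

Two derivations of m and m:
  Fact ⇒ Fact and Tail ⇒ Tail and Tail ⇒ Body and Tail ⇒ m and Tail ⇒ m and Body ⇒ m and m
  Fact ⇒ Tail and Fact ⇒ Body and Fact ⇒ m and Fact ⇒ m and Tail ⇒ m and Body ⇒ m and m

m and m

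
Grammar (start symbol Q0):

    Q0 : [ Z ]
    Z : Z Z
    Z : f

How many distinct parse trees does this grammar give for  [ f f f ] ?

2

Parse trees for [ f f f ]:
  [Q0 [ [Z [Z f] [Z [Z f] [Z f]]] ]]
  [Q0 [ [Z [Z [Z f] [Z f]] [Z f]] ]]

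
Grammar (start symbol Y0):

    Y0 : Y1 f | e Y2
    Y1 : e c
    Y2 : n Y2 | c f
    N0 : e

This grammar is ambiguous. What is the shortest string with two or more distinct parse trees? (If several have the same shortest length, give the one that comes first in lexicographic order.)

length 3: e c f has 2 parse trees

Two derivations of e c f:
  Y0 ⇒ Y1 f ⇒ e c f
  Y0 ⇒ e Y2 ⇒ e c f

e c f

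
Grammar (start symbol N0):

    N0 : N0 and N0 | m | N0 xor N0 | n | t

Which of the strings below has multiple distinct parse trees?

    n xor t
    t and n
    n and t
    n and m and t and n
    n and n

n xor t: 1 tree
t and n: 1 tree
n and t: 1 tree
n and m and t and n: 5 trees
n and n: 1 tree

n and m and t and n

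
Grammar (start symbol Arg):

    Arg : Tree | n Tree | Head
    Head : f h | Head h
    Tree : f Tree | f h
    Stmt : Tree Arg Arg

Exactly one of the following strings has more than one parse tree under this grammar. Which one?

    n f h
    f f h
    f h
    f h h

n f h: 1 tree
f f h: 1 tree
f h: 2 trees
f h h: 1 tree

f h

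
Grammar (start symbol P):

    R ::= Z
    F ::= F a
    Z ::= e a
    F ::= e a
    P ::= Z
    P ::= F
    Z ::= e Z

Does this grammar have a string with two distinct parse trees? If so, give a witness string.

Witness: e a

Derivation 1: P ⇒ Z ⇒ e a
Derivation 2: P ⇒ F ⇒ e a

Two distinct leftmost derivations for the same string.

Ambiguous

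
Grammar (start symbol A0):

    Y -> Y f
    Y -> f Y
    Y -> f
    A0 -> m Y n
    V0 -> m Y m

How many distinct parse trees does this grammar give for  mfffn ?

Parse trees for mfffn:
  [A0 m [Y [Y [Y f] f] f] n]
  [A0 m [Y [Y f [Y f]] f] n]
  [A0 m [Y f [Y [Y f] f]] n]
  [A0 m [Y f [Y f [Y f]]] n]

4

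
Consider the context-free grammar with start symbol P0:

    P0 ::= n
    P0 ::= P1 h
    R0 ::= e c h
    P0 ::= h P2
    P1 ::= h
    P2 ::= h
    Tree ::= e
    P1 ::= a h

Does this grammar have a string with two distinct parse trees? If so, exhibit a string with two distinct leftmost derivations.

Witness: h h

Derivation 1: P0 ⇒ P1 h ⇒ h h
Derivation 2: P0 ⇒ h P2 ⇒ h h

Two distinct leftmost derivations for the same string.

Ambiguous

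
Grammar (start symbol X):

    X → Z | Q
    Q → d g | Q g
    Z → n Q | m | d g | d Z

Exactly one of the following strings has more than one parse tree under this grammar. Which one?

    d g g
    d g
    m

d g

d g g: 1 tree
d g: 2 trees
m: 1 tree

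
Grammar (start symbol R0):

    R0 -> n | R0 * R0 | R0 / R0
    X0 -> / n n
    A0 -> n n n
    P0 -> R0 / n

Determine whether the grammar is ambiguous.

Witness: n * n * n

Derivation 1: R0 ⇒ R0 * R0 ⇒ n * R0 ⇒ n * R0 * R0 ⇒ n * n * R0 ⇒ n * n * n
Derivation 2: R0 ⇒ R0 * R0 ⇒ R0 * R0 * R0 ⇒ n * R0 * R0 ⇒ n * n * R0 ⇒ n * n * n

Two distinct leftmost derivations for the same string.

Ambiguous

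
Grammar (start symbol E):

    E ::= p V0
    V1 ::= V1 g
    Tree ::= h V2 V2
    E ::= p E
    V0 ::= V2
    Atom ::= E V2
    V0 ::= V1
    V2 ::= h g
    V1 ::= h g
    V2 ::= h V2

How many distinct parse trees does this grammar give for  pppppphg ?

Parse trees for pppppphg:
  [E p [E p [E p [E p [E p [E p [V0 [V2 h g]]]]]]]]
  [E p [E p [E p [E p [E p [E p [V0 [V1 h g]]]]]]]]

2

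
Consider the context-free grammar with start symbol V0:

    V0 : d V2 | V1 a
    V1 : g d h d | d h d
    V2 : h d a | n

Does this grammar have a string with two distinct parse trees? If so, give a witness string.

Ambiguous

Witness: d h d a

Derivation 1: V0 ⇒ d V2 ⇒ d h d a
Derivation 2: V0 ⇒ V1 a ⇒ d h d a

Two distinct leftmost derivations for the same string.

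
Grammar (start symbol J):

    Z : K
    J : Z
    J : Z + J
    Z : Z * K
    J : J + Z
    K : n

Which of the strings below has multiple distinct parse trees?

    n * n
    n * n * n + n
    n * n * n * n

n * n * n + n

n * n: 1 tree
n * n * n + n: 2 trees
n * n * n * n: 1 tree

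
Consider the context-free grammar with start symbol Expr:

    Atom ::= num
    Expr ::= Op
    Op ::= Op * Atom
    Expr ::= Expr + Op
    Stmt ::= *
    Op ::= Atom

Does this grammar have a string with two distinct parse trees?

Unambiguous

(Stmt is unreachable from Expr, so its rules don't affect L(Expr).) This is a standard precedence ladder (Expr over Op over Atom), with each level left-recursive on its own operator ('+' at Expr, '*' at Op). That structure is LR(1), hence unambiguous.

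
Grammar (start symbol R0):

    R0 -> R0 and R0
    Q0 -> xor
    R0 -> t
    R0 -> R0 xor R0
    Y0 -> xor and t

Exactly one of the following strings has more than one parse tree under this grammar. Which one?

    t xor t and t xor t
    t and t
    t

t xor t and t xor t: 5 trees
t and t: 1 tree
t: 1 tree

t xor t and t xor t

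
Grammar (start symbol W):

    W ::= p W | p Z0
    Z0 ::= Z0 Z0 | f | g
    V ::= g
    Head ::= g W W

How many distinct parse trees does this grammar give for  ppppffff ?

5

Parse trees for ppppffff:
  [W p [W p [W p [W p [Z0 [Z0 f] [Z0 [Z0 f] [Z0 [Z0 f] [Z0 f]]]]]]]]
  [W p [W p [W p [W p [Z0 [Z0 f] [Z0 [Z0 [Z0 f] [Z0 f]] [Z0 f]]]]]]]
  [W p [W p [W p [W p [Z0 [Z0 [Z0 f] [Z0 f]] [Z0 [Z0 f] [Z0 f]]]]]]]
  [W p [W p [W p [W p [Z0 [Z0 [Z0 f] [Z0 [Z0 f] [Z0 f]]] [Z0 f]]]]]]
  [W p [W p [W p [W p [Z0 [Z0 [Z0 [Z0 f] [Z0 f]] [Z0 f]] [Z0 f]]]]]]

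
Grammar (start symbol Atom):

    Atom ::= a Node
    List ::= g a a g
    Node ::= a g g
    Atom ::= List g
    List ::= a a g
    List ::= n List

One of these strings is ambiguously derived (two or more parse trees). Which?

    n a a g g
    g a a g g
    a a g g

a a g g

n a a g g: 1 tree
g a a g g: 1 tree
a a g g: 2 trees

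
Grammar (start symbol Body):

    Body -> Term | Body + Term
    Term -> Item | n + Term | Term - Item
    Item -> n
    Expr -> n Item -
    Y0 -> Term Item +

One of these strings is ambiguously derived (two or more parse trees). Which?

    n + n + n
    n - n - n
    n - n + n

n + n + n

n + n + n: 4 trees
n - n - n: 1 tree
n - n + n: 1 tree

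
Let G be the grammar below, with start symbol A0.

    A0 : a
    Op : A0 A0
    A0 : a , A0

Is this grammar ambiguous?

Unambiguous

Only A0 is reachable from A0; ignoring the rest: Right-recursive list with a separator: after each atom, whether the separator follows determines the rule. One parse per string.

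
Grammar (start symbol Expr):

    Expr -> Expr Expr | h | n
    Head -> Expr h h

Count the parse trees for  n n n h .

Parse trees for n n n h:
  [Expr [Expr n] [Expr [Expr n] [Expr [Expr n] [Expr h]]]]
  [Expr [Expr n] [Expr [Expr [Expr n] [Expr n]] [Expr h]]]
  [Expr [Expr [Expr n] [Expr n]] [Expr [Expr n] [Expr h]]]
  [Expr [Expr [Expr n] [Expr [Expr n] [Expr n]]] [Expr h]]
  [Expr [Expr [Expr [Expr n] [Expr n]] [Expr n]] [Expr h]]

5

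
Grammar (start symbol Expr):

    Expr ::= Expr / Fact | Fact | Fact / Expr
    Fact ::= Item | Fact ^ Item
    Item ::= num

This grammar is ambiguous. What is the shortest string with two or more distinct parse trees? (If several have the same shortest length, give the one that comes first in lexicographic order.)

length 1: no string has ≥2 trees
length 3: num / num has 2 parse trees

Two derivations of num / num:
  Expr ⇒ Expr / Fact ⇒ Fact / Fact ⇒ Item / Fact ⇒ num / Fact ⇒ num / Item ⇒ num / num
  Expr ⇒ Fact / Expr ⇒ Item / Expr ⇒ num / Expr ⇒ num / Fact ⇒ num / Item ⇒ num / num

num / num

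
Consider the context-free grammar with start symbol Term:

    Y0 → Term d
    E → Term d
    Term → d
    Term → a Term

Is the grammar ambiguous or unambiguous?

(E, Y0 are unreachable from Term, so their rules don't affect L(Term).) Each reachable nonterminal has at most one production per leading terminal, and all productions are right-linear; the derivation is determined token-by-token.

Unambiguous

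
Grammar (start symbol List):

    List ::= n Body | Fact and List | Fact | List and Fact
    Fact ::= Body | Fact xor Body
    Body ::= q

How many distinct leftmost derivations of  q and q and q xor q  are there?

4

Parse trees for q and q and q xor q:
  [List [Fact [Body q]] and [List [Fact [Body q]] and [List [Fact [Fact [Body q]] xor [Body q]]]]]
  [List [Fact [Body q]] and [List [List [Fact [Body q]]] and [Fact [Fact [Body q]] xor [Body q]]]]
  [List [List [Fact [Body q]] and [List [Fact [Body q]]]] and [Fact [Fact [Body q]] xor [Body q]]]
  [List [List [List [Fact [Body q]]] and [Fact [Body q]]] and [Fact [Fact [Body q]] xor [Body q]]]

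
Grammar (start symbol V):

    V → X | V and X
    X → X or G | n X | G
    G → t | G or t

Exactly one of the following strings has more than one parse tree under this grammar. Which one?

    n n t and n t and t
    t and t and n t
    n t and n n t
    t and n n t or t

n n t and n t and t: 1 tree
t and t and n t: 1 tree
n t and n n t: 1 tree
t and n n t or t: 4 trees

t and n n t or t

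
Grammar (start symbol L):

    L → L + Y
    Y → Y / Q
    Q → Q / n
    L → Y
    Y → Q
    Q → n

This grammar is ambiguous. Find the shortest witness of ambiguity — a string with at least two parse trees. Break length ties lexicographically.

length 1: no string has ≥2 trees
length 3: n / n has 2 parse trees

Two derivations of n / n:
  L ⇒ Y ⇒ Y / Q ⇒ Q / Q ⇒ n / Q ⇒ n / n
  L ⇒ Y ⇒ Q ⇒ Q / n ⇒ n / n

n / n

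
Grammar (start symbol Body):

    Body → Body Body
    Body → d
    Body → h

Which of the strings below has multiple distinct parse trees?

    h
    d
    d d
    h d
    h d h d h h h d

h d h d h h h d

h: 1 tree
d: 1 tree
d d: 1 tree
h d: 1 tree
h d h d h h h d: 429 trees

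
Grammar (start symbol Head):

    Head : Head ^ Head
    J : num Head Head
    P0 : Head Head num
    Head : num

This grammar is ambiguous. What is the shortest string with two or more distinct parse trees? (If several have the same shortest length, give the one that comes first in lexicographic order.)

length 1: no string has ≥2 trees
length 3: no string has ≥2 trees
length 5: num ^ num ^ num has 2 parse trees

Two derivations of num ^ num ^ num:
  Head ⇒ Head ^ Head ⇒ Head ^ Head ^ Head ⇒ num ^ Head ^ Head ⇒ num ^ num ^ Head ⇒ num ^ num ^ num
  Head ⇒ Head ^ Head ⇒ num ^ Head ⇒ num ^ Head ^ Head ⇒ num ^ num ^ Head ⇒ num ^ num ^ num

num ^ num ^ num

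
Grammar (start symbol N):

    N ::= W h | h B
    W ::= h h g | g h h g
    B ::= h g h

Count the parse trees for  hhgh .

Parse trees for hhgh:
  [N [W h h g] h]
  [N h [B h g h]]

2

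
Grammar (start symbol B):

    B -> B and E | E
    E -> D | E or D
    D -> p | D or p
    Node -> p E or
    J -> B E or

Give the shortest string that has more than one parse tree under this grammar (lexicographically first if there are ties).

length 1: no string has ≥2 trees
length 3: p or p has 2 parse trees

Two derivations of p or p:
  B ⇒ E ⇒ D ⇒ D or p ⇒ p or p
  B ⇒ E ⇒ E or D ⇒ D or D ⇒ p or D ⇒ p or p

p or p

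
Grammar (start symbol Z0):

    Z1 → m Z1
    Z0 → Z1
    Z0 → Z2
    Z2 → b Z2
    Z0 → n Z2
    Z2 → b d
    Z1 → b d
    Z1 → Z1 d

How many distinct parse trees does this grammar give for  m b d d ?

Parse trees for m b d d:
  [Z0 [Z1 m [Z1 [Z1 b d] d]]]
  [Z0 [Z1 [Z1 m [Z1 b d]] d]]

2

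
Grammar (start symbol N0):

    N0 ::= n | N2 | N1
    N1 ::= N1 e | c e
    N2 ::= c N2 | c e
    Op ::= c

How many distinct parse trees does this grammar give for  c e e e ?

1

Parse trees for c e e e:
  [N0 [N1 [N1 [N1 c e] e] e]]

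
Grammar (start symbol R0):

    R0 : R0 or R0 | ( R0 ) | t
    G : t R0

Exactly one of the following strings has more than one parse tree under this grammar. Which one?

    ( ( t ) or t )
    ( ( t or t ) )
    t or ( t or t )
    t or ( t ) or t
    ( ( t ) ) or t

( ( t ) or t ): 1 tree
( ( t or t ) ): 1 tree
t or ( t or t ): 1 tree
t or ( t ) or t: 2 trees
( ( t ) ) or t: 1 tree

t or ( t ) or t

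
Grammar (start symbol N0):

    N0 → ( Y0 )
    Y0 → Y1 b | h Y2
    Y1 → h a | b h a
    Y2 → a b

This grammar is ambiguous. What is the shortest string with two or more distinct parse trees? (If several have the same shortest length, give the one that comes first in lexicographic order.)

( h a b )

length 5: ( h a b ) has 2 parse trees

Two derivations of ( h a b ):
  N0 ⇒ ( Y0 ) ⇒ ( Y1 b ) ⇒ ( h a b )
  N0 ⇒ ( Y0 ) ⇒ ( h Y2 ) ⇒ ( h a b )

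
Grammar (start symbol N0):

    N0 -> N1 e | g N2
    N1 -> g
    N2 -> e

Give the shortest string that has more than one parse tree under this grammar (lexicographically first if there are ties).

length 2: g e has 2 parse trees

Two derivations of g e:
  N0 ⇒ N1 e ⇒ g e
  N0 ⇒ g N2 ⇒ g e

g e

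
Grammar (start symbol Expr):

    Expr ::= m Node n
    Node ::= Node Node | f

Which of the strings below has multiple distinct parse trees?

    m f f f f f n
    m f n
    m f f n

m f f f f f n: 14 trees
m f n: 1 tree
m f f n: 1 tree

m f f f f f n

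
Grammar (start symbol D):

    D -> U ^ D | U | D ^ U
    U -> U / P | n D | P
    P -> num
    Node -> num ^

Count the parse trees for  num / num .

1

Parse trees for num / num:
  [D [U [U [P num]] / [P num]]]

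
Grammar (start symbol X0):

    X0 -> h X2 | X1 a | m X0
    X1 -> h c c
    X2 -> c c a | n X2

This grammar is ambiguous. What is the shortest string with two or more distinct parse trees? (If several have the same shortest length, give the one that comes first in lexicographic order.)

length 4: h c c a has 2 parse trees

Two derivations of h c c a:
  X0 ⇒ h X2 ⇒ h c c a
  X0 ⇒ X1 a ⇒ h c c a

h c c a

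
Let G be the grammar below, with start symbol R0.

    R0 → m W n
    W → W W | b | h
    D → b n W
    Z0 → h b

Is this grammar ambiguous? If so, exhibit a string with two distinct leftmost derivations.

Witness: m b b b n

Derivation 1: R0 ⇒ m W n ⇒ m W W n ⇒ m W W W n ⇒ m b W W n ⇒ m b b W n ⇒ m b b b n
Derivation 2: R0 ⇒ m W n ⇒ m W W n ⇒ m b W n ⇒ m b W W n ⇒ m b b W n ⇒ m b b b n

Two distinct leftmost derivations for the same string.

Ambiguous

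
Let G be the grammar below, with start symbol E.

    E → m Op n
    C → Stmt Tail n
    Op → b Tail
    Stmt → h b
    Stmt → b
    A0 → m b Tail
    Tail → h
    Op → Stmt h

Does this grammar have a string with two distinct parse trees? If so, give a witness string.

Witness: m b h n

Derivation 1: E ⇒ m Op n ⇒ m b Tail n ⇒ m b h n
Derivation 2: E ⇒ m Op n ⇒ m Stmt h n ⇒ m b h n

Two distinct leftmost derivations for the same string.

Ambiguous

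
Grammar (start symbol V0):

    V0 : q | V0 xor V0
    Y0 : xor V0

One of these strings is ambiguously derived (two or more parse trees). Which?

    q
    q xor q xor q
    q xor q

q: 1 tree
q xor q xor q: 2 trees
q xor q: 1 tree

q xor q xor q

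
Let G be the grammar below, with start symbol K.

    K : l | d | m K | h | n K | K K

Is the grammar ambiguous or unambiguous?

Ambiguous

Witness: d d d

Derivation 1: K ⇒ K K ⇒ d K ⇒ d K K ⇒ d d K ⇒ d d d
Derivation 2: K ⇒ K K ⇒ K K K ⇒ d K K ⇒ d d K ⇒ d d d

Two distinct leftmost derivations for the same string.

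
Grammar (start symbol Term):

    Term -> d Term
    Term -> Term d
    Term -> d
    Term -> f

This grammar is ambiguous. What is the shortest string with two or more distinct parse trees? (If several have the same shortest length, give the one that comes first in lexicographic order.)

d d

length 1: no string has ≥2 trees
length 2: d d has 2 parse trees

Two derivations of d d:
  Term ⇒ d Term ⇒ d d
  Term ⇒ Term d ⇒ d d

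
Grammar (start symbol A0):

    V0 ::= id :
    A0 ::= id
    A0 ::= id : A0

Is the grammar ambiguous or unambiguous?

(V0 is unreachable from A0, so its rules don't affect L(A0).) The reachable grammar is A → atom sep A | atom. Each atom is followed by either the separator (recurse) or end-of-string (stop) — no choice point.

Unambiguous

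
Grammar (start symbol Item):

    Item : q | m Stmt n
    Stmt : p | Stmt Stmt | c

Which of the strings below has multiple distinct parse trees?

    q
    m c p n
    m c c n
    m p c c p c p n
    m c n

q: 1 tree
m c p n: 1 tree
m c c n: 1 tree
m p c c p c p n: 42 trees
m c n: 1 tree

m p c c p c p n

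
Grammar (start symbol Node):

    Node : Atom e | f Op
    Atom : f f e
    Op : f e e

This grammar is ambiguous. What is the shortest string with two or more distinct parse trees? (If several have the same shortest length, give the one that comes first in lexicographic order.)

length 4: f f e e has 2 parse trees

Two derivations of f f e e:
  Node ⇒ Atom e ⇒ f f e e
  Node ⇒ f Op ⇒ f f e e

f f e e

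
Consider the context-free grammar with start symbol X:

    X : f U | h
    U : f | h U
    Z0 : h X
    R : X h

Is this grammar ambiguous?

Unambiguous

Only X, U are reachable from X; ignoring the rest: Each reachable nonterminal has at most one production per leading terminal, and all productions are right-linear; the derivation is determined token-by-token.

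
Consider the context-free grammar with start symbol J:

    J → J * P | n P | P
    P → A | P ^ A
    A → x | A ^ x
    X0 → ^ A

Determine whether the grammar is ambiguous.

Witness: x ^ x

Derivation 1: J ⇒ P ⇒ A ⇒ A ^ x ⇒ x ^ x
Derivation 2: J ⇒ P ⇒ P ^ A ⇒ A ^ A ⇒ x ^ A ⇒ x ^ x

Two distinct leftmost derivations for the same string.

Ambiguous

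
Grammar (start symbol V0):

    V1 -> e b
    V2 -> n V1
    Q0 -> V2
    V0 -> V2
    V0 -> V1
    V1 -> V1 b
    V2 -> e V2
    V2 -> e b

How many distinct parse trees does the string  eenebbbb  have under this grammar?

Parse trees for eenebbbb:
  [V0 [V2 e [V2 e [V2 n [V1 [V1 [V1 [V1 e b] b] b] b]]]]]

1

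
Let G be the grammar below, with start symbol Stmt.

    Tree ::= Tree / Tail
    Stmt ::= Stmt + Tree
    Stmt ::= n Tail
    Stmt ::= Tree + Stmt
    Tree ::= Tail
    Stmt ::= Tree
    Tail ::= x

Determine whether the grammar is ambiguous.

Witness: x + x

Derivation 1: Stmt ⇒ Stmt + Tree ⇒ Tree + Tree ⇒ Tail + Tree ⇒ x + Tree ⇒ x + Tail ⇒ x + x
Derivation 2: Stmt ⇒ Tree + Stmt ⇒ Tail + Stmt ⇒ x + Stmt ⇒ x + Tree ⇒ x + Tail ⇒ x + x

Two distinct leftmost derivations for the same string.

Ambiguous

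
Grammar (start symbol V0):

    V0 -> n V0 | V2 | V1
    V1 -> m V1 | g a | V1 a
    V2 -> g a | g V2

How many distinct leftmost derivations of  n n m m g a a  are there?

Parse trees for n n m m g a a:
  [V0 n [V0 n [V0 [V1 m [V1 m [V1 [V1 g a] a]]]]]]
  [V0 n [V0 n [V0 [V1 m [V1 [V1 m [V1 g a]] a]]]]]
  [V0 n [V0 n [V0 [V1 [V1 m [V1 m [V1 g a]]] a]]]]

3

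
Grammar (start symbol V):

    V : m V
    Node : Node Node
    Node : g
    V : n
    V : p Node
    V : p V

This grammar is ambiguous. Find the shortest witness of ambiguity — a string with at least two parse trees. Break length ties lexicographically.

length 1: no string has ≥2 trees
length 2: no string has ≥2 trees
length 3: no string has ≥2 trees
length 4: p g g g has 2 parse trees

Two derivations of p g g g:
  V ⇒ p Node ⇒ p Node Node ⇒ p Node Node Node ⇒ p g Node Node ⇒ p g g Node ⇒ p g g g
  V ⇒ p Node ⇒ p Node Node ⇒ p g Node ⇒ p g Node Node ⇒ p g g Node ⇒ p g g g

p g g g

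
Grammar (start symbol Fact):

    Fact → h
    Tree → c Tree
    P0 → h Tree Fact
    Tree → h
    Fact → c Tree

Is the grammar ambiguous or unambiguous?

Only Fact, Tree are reachable from Fact; ignoring the rest: The reachable rules are right-linear with at most one rule per (nonterminal, next-terminal) pair. Each input token forces the next rule, so parsing is deterministic.

Unambiguous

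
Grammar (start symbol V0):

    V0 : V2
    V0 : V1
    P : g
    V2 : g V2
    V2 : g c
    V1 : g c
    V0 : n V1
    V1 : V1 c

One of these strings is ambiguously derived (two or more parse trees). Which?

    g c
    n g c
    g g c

g c: 2 trees
n g c: 1 tree
g g c: 1 tree

g c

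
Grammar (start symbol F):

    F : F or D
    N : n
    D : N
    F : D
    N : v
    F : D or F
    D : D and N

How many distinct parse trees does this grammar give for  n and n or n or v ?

4

Parse trees for n and n or n or v:
  [F [F [F [D [D [N n]] and [N n]]] or [D [N n]]] or [D [N v]]]
  [F [F [D [D [N n]] and [N n]] or [F [D [N n]]]] or [D [N v]]]
  [F [D [D [N n]] and [N n]] or [F [F [D [N n]]] or [D [N v]]]]
  [F [D [D [N n]] and [N n]] or [F [D [N n]] or [F [D [N v]]]]]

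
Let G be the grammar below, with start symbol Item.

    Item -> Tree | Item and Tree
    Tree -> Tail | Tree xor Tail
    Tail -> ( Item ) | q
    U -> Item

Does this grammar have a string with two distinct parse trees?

(U is unreachable from Item, so its rules don't affect L(Item).) Item → Item and Tree | Tree  ;  Tree → Tree xor Tail | Tail  — a left-associative chain with Tail at the bottom. Each string factors uniquely by precedence.

Unambiguous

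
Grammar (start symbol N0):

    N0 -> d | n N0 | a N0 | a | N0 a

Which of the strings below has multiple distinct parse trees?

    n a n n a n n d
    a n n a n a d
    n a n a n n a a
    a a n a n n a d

n a n n a n n d: 1 tree
a n n a n a d: 1 tree
n a n a n n a a: 8 trees
a a n a n n a d: 1 tree

n a n a n n a a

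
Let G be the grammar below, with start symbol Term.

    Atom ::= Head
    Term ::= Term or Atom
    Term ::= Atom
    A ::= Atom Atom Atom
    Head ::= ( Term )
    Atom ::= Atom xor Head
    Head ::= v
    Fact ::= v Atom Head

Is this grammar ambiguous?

(Fact, A are unreachable from Term, so their rules don't affect L(Term).) The grammar is stratified — Term handles 'or' (left-recursive), Atom handles 'xor', Head atoms. Each operator has a fixed associativity and precedence level, so every string has one parse.

Unambiguous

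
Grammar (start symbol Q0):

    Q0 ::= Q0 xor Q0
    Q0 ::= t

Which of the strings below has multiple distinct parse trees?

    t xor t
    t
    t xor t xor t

t xor t: 1 tree
t: 1 tree
t xor t xor t: 2 trees

t xor t xor t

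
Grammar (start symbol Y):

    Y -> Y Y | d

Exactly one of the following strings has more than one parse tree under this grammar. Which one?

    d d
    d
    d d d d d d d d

d d d d d d d d

d d: 1 tree
d: 1 tree
d d d d d d d d: 429 trees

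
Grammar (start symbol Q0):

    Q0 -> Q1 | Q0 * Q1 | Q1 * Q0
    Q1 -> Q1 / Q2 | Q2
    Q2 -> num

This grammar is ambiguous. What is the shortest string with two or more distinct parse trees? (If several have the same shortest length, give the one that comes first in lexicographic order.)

length 1: no string has ≥2 trees
length 3: num * num has 2 parse trees

Two derivations of num * num:
  Q0 ⇒ Q0 * Q1 ⇒ Q1 * Q1 ⇒ Q2 * Q1 ⇒ num * Q1 ⇒ num * Q2 ⇒ num * num
  Q0 ⇒ Q1 * Q0 ⇒ Q2 * Q0 ⇒ num * Q0 ⇒ num * Q1 ⇒ num * Q2 ⇒ num * num

num * num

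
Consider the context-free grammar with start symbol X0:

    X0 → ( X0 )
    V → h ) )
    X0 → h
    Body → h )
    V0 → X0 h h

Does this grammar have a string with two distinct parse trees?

Only X0 is reachable from X0; ignoring the rest: Each string is a nest of matched brackets around a single atom. An opening bracket forces the recursive rule; an atom forces the base rule.

Unambiguous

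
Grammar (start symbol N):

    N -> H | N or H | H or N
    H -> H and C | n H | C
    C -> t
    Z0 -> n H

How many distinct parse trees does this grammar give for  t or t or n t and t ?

Parse trees for t or t or n t and t:
  [N [N [N [H [C t]]] or [H [C t]]] or [H [H n [H [C t]]] and [C t]]]
  [N [N [N [H [C t]]] or [H [C t]]] or [H n [H [H [C t]] and [C t]]]]
  [N [N [H [C t]] or [N [H [C t]]]] or [H [H n [H [C t]]] and [C t]]]
  [N [N [H [C t]] or [N [H [C t]]]] or [H n [H [H [C t]] and [C t]]]]
  [N [H [C t]] or [N [N [H [C t]]] or [H [H n [H [C t]]] and [C t]]]]
  [N [H [C t]] or [N [N [H [C t]]] or [H n [H [H [C t]] and [C t]]]]]
  [N [H [C t]] or [N [H [C t]] or [N [H [H n [H [C t]]] and [C t]]]]]
  [N [H [C t]] or [N [H [C t]] or [N [H n [H [H [C t]] and [C t]]]]]]

8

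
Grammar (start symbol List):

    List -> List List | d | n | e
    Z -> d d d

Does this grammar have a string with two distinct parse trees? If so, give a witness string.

Witness: d d d

Derivation 1: List ⇒ List List ⇒ List List List ⇒ d List List ⇒ d d List ⇒ d d d
Derivation 2: List ⇒ List List ⇒ d List ⇒ d List List ⇒ d d List ⇒ d d d

Two distinct leftmost derivations for the same string.

Ambiguous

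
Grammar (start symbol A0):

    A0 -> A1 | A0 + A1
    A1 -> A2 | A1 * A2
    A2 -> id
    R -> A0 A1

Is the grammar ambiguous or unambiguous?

Unambiguous

(R is unreachable from A0, so its rules don't affect L(A0).) A0 → A0 + A1 | A1  ;  A1 → A1 * A2 | A2  — a left-associative chain with A2 at the bottom. Each string factors uniquely by precedence.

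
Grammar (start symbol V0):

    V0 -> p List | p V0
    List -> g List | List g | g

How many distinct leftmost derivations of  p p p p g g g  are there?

Parse trees for p p p p g g g:
  [V0 p [V0 p [V0 p [V0 p [List g [List g [List g]]]]]]]
  [V0 p [V0 p [V0 p [V0 p [List g [List [List g] g]]]]]]
  [V0 p [V0 p [V0 p [V0 p [List [List g [List g]] g]]]]]
  [V0 p [V0 p [V0 p [V0 p [List [List [List g] g] g]]]]]

4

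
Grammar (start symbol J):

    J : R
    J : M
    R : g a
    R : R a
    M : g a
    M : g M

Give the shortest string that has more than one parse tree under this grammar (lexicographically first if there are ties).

length 2: g a has 2 parse trees

Two derivations of g a:
  J ⇒ R ⇒ g a
  J ⇒ M ⇒ g a

g a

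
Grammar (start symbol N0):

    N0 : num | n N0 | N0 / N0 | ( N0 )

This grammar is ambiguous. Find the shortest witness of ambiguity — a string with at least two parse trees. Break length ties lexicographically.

n num / num

length 1: no string has ≥2 trees
length 2: no string has ≥2 trees
length 3: no string has ≥2 trees
length 4: n num / num has 2 parse trees

Two derivations of n num / num:
  N0 ⇒ n N0 ⇒ n N0 / N0 ⇒ n num / N0 ⇒ n num / num
  N0 ⇒ N0 / N0 ⇒ n N0 / N0 ⇒ n num / N0 ⇒ n num / num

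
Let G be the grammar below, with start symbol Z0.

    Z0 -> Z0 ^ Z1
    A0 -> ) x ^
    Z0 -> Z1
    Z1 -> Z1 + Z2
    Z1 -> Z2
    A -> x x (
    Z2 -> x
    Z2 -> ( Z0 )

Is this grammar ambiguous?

(A0, A are unreachable from Z0, so their rules don't affect L(Z0).) The grammar is stratified — Z0 handles '^' (left-recursive), Z1 handles '+', Z2 atoms. Each operator has a fixed associativity and precedence level, so every string has one parse.

Unambiguous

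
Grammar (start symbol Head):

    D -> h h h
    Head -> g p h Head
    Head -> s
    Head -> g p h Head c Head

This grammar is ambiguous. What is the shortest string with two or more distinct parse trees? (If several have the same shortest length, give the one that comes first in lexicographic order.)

length 1: no string has ≥2 trees
length 4: no string has ≥2 trees
length 6: no string has ≥2 trees
length 7: no string has ≥2 trees
length 9: g p h g p h s c s has 2 parse trees

Two derivations of g p h g p h s c s:
  Head ⇒ g p h Head ⇒ g p h g p h Head c Head ⇒ g p h g p h s c Head ⇒ g p h g p h s c s
  Head ⇒ g p h Head c Head ⇒ g p h g p h Head c Head ⇒ g p h g p h s c Head ⇒ g p h g p h s c s

g p h g p h s c s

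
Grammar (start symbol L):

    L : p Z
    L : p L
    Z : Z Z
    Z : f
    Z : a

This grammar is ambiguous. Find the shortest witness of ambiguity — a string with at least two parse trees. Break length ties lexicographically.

p a a a

length 2: no string has ≥2 trees
length 3: no string has ≥2 trees
length 4: p a a a has 2 parse trees

Two derivations of p a a a:
  L ⇒ p Z ⇒ p Z Z ⇒ p Z Z Z ⇒ p a Z Z ⇒ p a a Z ⇒ p a a a
  L ⇒ p Z ⇒ p Z Z ⇒ p a Z ⇒ p a Z Z ⇒ p a a Z ⇒ p a a a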